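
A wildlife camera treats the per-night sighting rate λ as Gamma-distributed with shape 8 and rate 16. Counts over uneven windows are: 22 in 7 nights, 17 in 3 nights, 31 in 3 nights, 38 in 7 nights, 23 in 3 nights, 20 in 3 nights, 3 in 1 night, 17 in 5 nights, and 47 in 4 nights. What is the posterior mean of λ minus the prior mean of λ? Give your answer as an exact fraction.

Total count: 22 + 17 + 31 + 38 + 23 + 20 + 3 + 17 + 47 = 218.
Total exposure: 7 + 3 + 3 + 7 + 3 + 3 + 1 + 5 + 4 = 36 nights.
Conjugate update: add total count to the shape and total exposure to the rate, giving Gamma(226, 52).
Posterior mean = 226/52 = 113/26; prior mean = 8/16 = 1/2. Difference = 113/26 − 1/2 = 50/13.

50/13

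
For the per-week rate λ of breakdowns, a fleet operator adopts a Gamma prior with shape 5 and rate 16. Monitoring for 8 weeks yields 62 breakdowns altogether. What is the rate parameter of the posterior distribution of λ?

24

Total count 62 over total exposure 8 weeks.
By Gamma–Poisson conjugacy, the posterior is Gamma(α + Σx, β + Σt) = Gamma(5 + 62, 16 + 8) = Gamma(67, 24).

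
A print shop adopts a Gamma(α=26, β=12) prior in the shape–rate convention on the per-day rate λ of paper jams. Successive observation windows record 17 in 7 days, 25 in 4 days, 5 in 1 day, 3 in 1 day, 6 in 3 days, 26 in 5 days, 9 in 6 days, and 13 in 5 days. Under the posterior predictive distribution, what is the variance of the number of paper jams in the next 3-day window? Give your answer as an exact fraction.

9165/968

Total count: 17 + 25 + 5 + 3 + 6 + 26 + 9 + 13 = 104.
Total exposure: 7 + 4 + 1 + 1 + 3 + 5 + 6 + 5 = 32 days.
By Gamma–Poisson conjugacy, the posterior is Gamma(α + Σx, β + Σt) = Gamma(26 + 104, 12 + 32) = Gamma(130, 44).
The posterior predictive for a window of length T is Negative Binomial with variance T·α'·(β'+T)/β'² = 3·130·47/1936 = 9165/968.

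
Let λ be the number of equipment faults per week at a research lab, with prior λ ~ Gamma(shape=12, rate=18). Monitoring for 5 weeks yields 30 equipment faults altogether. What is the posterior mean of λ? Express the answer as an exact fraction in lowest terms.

Total count 30 over total exposure 5 weeks.
Conjugate update: add total count to the shape and total exposure to the rate, giving Gamma(42, 23).
Posterior mean = α'/β' = 42/23.

42/23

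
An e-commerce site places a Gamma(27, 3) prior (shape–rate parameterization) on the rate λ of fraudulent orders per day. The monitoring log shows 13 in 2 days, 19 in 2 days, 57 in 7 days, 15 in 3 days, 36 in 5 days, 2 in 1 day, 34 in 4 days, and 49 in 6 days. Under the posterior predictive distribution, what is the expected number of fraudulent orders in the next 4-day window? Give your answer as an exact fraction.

Total count: 13 + 19 + 57 + 15 + 36 + 2 + 34 + 49 = 225.
Total exposure: 2 + 2 + 7 + 3 + 5 + 1 + 4 + 6 = 30 days.
Conjugate update: add total count to the shape and total exposure to the rate, giving Gamma(252, 33).
Predictive mean over a 4-day window = T·E[λ|data] = 4·252/33 = 336/11.

336/11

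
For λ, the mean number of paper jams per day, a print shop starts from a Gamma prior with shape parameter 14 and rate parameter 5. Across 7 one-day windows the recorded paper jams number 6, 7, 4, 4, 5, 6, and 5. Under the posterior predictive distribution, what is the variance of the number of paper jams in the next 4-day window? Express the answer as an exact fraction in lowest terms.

Total count: 6 + 7 + 4 + 4 + 5 + 6 + 5 = 37.
Total exposure: 7 days.
Conjugate update: add total count to the shape and total exposure to the rate, giving Gamma(51, 12).
The posterior predictive for a window of length T is Negative Binomial with variance T·α'·(β'+T)/β'² = 4·51·16/144 = 68/3.

68/3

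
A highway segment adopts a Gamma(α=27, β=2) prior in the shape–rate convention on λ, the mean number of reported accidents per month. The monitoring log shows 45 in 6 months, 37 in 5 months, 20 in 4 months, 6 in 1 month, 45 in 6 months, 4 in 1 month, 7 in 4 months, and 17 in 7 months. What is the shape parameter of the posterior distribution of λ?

208

Total count: 45 + 37 + 20 + 6 + 45 + 4 + 7 + 17 = 181.
Total exposure: 6 + 5 + 4 + 1 + 6 + 1 + 4 + 7 = 34 months.
The Gamma prior is conjugate for the Poisson rate, so λ | data ~ Gamma(27+181, 2+34) = Gamma(208, 36).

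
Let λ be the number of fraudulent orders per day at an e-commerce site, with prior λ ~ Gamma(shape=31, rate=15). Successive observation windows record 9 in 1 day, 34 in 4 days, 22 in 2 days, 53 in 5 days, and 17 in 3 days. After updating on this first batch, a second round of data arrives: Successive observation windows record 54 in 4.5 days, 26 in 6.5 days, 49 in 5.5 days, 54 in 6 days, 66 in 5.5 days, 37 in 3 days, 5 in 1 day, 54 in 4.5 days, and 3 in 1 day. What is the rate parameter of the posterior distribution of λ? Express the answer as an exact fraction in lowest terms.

Total count: 9 + 34 + 22 + 53 + 17 = 135.
Total exposure: 1 + 4 + 2 + 5 + 3 = 15 days.
After the first batch: Gamma(31 + 135, 15 + 15) = Gamma(166, 30).
Total count: 54 + 26 + 49 + 54 + 66 + 37 + 5 + 54 + 3 = 348.
Total exposure: 4.5 + 6.5 + 5.5 + 6 + 5.5 + 3 + 1 + 4.5 + 1 = 37.5 days.
After the second batch: Gamma(166 + 348, 30 + 37.5) = Gamma(514, 135/2).

135/2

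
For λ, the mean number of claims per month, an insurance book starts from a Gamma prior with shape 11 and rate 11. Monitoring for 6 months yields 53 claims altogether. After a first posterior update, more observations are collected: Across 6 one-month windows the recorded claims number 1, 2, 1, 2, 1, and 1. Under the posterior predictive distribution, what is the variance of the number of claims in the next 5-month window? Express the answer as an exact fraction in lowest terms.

Total count 53 over total exposure 6 months.
After the first batch: Gamma(11 + 53, 11 + 6) = Gamma(64, 17).
Total count: 1 + 2 + 1 + 2 + 1 + 1 = 8.
Total exposure: 6 months.
After the second batch: Gamma(64 + 8, 17 + 6) = Gamma(72, 23).
The posterior predictive for a window of length T is Negative Binomial with variance T·α'·(β'+T)/β'² = 5·72·28/529 = 10080/529.

10080/529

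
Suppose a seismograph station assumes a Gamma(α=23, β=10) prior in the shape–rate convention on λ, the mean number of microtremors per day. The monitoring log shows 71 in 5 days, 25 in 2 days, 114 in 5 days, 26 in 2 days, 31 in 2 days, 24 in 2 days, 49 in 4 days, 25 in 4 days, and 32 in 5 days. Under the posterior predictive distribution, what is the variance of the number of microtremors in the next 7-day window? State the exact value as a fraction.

Total count: 71 + 25 + 114 + 26 + 31 + 24 + 49 + 25 + 32 = 397.
Total exposure: 5 + 2 + 5 + 2 + 2 + 2 + 4 + 4 + 5 = 31 days.
Gamma(α, β) with Poisson data over total exposure Σt gives posterior Gamma(α+Σx, β+Σt) = Gamma(420, 41).
The posterior predictive for a window of length T is Negative Binomial with variance T·α'·(β'+T)/β'² = 7·420·48/1681 = 141120/1681.

141120/1681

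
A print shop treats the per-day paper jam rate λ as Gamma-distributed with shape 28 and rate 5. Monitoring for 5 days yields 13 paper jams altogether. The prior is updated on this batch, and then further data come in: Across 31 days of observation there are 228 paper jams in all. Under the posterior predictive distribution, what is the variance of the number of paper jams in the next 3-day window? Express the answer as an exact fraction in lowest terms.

Total count 13 over total exposure 5 days.
After the first batch: Gamma(28 + 13, 5 + 5) = Gamma(41, 10).
Total count 228 over total exposure 31 days.
After the second batch: Gamma(41 + 228, 10 + 31) = Gamma(269, 41).
The posterior predictive for a window of length T is Negative Binomial with variance T·α'·(β'+T)/β'² = 3·269·44/1681 = 35508/1681.

35508/1681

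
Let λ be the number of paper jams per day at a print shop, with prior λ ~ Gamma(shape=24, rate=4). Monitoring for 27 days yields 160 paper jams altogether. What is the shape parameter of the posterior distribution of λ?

Total count 160 over total exposure 27 days.
Gamma(α, β) with Poisson data over total exposure Σt gives posterior Gamma(α+Σx, β+Σt) = Gamma(184, 31).

184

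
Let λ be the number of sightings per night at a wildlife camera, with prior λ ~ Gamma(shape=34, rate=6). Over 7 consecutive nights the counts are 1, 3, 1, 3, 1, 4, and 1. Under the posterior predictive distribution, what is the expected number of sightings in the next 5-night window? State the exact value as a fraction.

240/13

Total count: 1 + 3 + 1 + 3 + 1 + 4 + 1 = 14.
Total exposure: 7 nights.
The Gamma prior is conjugate for the Poisson rate, so λ | data ~ Gamma(34+14, 6+7) = Gamma(48, 13).
Predictive mean over a 5-night window = T·E[λ|data] = 5·48/13 = 240/13.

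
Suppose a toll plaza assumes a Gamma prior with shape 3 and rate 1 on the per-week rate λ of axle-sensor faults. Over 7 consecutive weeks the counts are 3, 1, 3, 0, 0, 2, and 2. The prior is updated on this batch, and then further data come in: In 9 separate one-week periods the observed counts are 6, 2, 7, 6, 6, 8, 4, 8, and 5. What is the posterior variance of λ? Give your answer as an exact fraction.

66/289

Total count: 3 + 1 + 3 + 0 + 0 + 2 + 2 = 11.
Total exposure: 7 weeks.
After the first batch: Gamma(3 + 11, 1 + 7) = Gamma(14, 8).
Total count: 6 + 2 + 7 + 6 + 6 + 8 + 4 + 8 + 5 = 52.
Total exposure: 9 weeks.
After the second batch: Gamma(14 + 52, 8 + 9) = Gamma(66, 17).
Posterior variance = α'/β'² = 66/289.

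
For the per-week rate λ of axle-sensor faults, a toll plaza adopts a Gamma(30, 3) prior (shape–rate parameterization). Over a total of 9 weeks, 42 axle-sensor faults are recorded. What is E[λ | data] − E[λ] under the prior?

-4

Total count 42 over total exposure 9 weeks.
By Gamma–Poisson conjugacy, the posterior is Gamma(α + Σx, β + Σt) = Gamma(30 + 42, 3 + 9) = Gamma(72, 12).
Posterior mean = 72/12 = 6; prior mean = 30/3 = 10. Difference = 6 − 10 = -4.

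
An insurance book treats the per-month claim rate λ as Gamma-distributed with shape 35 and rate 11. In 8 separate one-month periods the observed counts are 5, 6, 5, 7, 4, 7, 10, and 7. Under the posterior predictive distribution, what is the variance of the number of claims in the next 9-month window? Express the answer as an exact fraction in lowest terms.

Total count: 5 + 6 + 5 + 7 + 4 + 7 + 10 + 7 = 51.
Total exposure: 8 months.
The Gamma prior is conjugate for the Poisson rate, so λ | data ~ Gamma(35+51, 11+8) = Gamma(86, 19).
The posterior predictive for a window of length T is Negative Binomial with variance T·α'·(β'+T)/β'² = 9·86·28/361 = 21672/361.

21672/361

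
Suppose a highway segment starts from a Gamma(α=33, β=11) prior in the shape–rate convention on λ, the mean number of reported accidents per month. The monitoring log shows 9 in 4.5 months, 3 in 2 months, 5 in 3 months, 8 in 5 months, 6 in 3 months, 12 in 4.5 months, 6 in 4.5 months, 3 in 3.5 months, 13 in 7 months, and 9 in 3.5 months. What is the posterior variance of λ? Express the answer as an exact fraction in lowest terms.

428/10609

Total count: 9 + 3 + 5 + 8 + 6 + 12 + 6 + 3 + 13 + 9 = 74.
Total exposure: 4.5 + 2 + 3 + 5 + 3 + 4.5 + 4.5 + 3.5 + 7 + 3.5 = 40.5 months.
Posterior: α' = 33 + 74 = 107, β' = 11 + 40.5 = 103/2.
Posterior variance = α'/β'² = 107/(10609/4) = 428/10609.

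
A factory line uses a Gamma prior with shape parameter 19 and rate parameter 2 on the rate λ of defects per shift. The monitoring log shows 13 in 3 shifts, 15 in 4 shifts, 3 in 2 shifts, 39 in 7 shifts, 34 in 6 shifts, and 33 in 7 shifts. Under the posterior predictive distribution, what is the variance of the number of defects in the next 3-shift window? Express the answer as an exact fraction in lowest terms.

15912/961

Total count: 13 + 15 + 3 + 39 + 34 + 33 = 137.
Total exposure: 3 + 4 + 2 + 7 + 6 + 7 = 29 shifts.
Conjugate update: add total count to the shape and total exposure to the rate, giving Gamma(156, 31).
The posterior predictive for a window of length T is Negative Binomial with variance T·α'·(β'+T)/β'² = 3·156·34/961 = 15912/961.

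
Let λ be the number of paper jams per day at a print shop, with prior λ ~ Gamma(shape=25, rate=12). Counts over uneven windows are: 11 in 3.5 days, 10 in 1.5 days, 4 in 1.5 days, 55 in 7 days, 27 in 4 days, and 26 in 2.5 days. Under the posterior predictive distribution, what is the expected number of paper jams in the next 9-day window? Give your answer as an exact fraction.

Total count: 11 + 10 + 4 + 55 + 27 + 26 = 133.
Total exposure: 3.5 + 1.5 + 1.5 + 7 + 4 + 2.5 = 20 days.
Posterior: α' = 25 + 133 = 158, β' = 12 + 20 = 32.
Predictive mean over a 9-day window = T·E[λ|data] = 9·158/32 = 711/16.

711/16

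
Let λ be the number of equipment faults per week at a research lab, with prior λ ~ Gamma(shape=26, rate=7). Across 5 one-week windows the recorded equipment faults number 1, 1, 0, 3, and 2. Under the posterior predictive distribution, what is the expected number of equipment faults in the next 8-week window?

Total count: 1 + 1 + 0 + 3 + 2 = 7.
Total exposure: 5 weeks.
By Gamma–Poisson conjugacy, the posterior is Gamma(α + Σx, β + Σt) = Gamma(26 + 7, 7 + 5) = Gamma(33, 12).
Predictive mean over an 8-week window = T·E[λ|data] = 8·33/12 = 22.

22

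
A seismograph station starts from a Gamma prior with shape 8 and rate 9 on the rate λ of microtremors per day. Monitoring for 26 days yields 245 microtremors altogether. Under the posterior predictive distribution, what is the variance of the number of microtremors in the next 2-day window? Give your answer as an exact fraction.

18722/1225

Total count 245 over total exposure 26 days.
Gamma(α, β) with Poisson data over total exposure Σt gives posterior Gamma(α+Σx, β+Σt) = Gamma(253, 35).
The posterior predictive for a window of length T is Negative Binomial with variance T·α'·(β'+T)/β'² = 2·253·37/1225 = 18722/1225.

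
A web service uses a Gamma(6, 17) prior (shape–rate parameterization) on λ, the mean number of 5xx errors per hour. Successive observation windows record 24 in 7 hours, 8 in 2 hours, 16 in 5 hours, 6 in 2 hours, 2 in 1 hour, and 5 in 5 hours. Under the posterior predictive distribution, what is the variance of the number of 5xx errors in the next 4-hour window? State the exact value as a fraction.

11524/1521

Total count: 24 + 8 + 16 + 6 + 2 + 5 = 61.
Total exposure: 7 + 2 + 5 + 2 + 1 + 5 = 22 hours.
Gamma(α, β) with Poisson data over total exposure Σt gives posterior Gamma(α+Σx, β+Σt) = Gamma(67, 39).
The posterior predictive for a window of length T is Negative Binomial with variance T·α'·(β'+T)/β'² = 4·67·43/1521 = 11524/1521.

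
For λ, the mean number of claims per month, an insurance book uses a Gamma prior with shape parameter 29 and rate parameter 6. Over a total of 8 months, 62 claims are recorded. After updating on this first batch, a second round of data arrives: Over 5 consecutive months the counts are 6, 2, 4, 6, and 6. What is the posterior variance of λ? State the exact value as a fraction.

115/361

Total count 62 over total exposure 8 months.
After the first batch: Gamma(29 + 62, 6 + 8) = Gamma(91, 14).
Total count: 6 + 2 + 4 + 6 + 6 = 24.
Total exposure: 5 months.
After the second batch: Gamma(91 + 24, 14 + 5) = Gamma(115, 19).
Posterior variance = α'/β'² = 115/361.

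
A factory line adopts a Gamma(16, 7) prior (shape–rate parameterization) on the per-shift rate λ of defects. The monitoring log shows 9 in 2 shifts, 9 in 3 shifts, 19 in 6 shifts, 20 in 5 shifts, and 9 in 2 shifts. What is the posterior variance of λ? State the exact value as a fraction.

82/625

Total count: 9 + 9 + 19 + 20 + 9 = 66.
Total exposure: 2 + 3 + 6 + 5 + 2 = 18 shifts.
Posterior: α' = 16 + 66 = 82, β' = 7 + 18 = 25.
Posterior variance = α'/β'² = 82/625.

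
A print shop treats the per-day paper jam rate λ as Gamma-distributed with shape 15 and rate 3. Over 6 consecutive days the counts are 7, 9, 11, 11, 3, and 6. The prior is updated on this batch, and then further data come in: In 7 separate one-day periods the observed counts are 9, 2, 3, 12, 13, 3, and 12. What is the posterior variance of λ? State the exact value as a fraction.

29/64

Total count: 7 + 9 + 11 + 11 + 3 + 6 = 47.
Total exposure: 6 days.
After the first batch: Gamma(15 + 47, 3 + 6) = Gamma(62, 9).
Total count: 9 + 2 + 3 + 12 + 13 + 3 + 12 = 54.
Total exposure: 7 days.
After the second batch: Gamma(62 + 54, 9 + 7) = Gamma(116, 16).
Posterior variance = α'/β'² = 116/256 = 29/64.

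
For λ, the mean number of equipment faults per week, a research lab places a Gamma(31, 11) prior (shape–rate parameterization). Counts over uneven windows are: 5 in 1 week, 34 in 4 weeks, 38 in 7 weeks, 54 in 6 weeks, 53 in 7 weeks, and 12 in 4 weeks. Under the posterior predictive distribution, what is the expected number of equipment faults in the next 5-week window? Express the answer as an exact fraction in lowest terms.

227/8

Total count: 5 + 34 + 38 + 54 + 53 + 12 = 196.
Total exposure: 1 + 4 + 7 + 6 + 7 + 4 = 29 weeks.
The Gamma prior is conjugate for the Poisson rate, so λ | data ~ Gamma(31+196, 11+29) = Gamma(227, 40).
Predictive mean over a 5-week window = T·E[λ|data] = 5·227/40 = 227/8.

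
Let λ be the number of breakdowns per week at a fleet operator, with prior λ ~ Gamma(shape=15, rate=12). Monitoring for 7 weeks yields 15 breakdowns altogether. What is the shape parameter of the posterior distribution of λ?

30

Total count 15 over total exposure 7 weeks.
Conjugate update: add total count to the shape and total exposure to the rate, giving Gamma(30, 19).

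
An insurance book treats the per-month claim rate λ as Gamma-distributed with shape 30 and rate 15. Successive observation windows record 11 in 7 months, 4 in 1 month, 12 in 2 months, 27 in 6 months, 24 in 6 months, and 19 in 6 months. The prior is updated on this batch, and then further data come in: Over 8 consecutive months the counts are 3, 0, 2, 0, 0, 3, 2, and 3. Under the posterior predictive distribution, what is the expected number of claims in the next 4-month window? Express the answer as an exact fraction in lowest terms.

560/51

Total count: 11 + 4 + 12 + 27 + 24 + 19 = 97.
Total exposure: 7 + 1 + 2 + 6 + 6 + 6 = 28 months.
After the first batch: Gamma(30 + 97, 15 + 28) = Gamma(127, 43).
Total count: 3 + 0 + 2 + 0 + 0 + 3 + 2 + 3 = 13.
Total exposure: 8 months.
After the second batch: Gamma(127 + 13, 43 + 8) = Gamma(140, 51).
Predictive mean over a 4-month window = T·E[λ|data] = 4·140/51 = 560/51.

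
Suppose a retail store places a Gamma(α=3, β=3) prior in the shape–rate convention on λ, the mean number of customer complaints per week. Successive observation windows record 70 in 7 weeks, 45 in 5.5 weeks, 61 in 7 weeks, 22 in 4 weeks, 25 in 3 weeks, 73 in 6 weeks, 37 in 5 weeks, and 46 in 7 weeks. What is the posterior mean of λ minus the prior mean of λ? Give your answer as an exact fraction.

669/95

Total count: 70 + 45 + 61 + 22 + 25 + 73 + 37 + 46 = 379.
Total exposure: 7 + 5.5 + 7 + 4 + 3 + 6 + 5 + 7 = 44.5 weeks.
By Gamma–Poisson conjugacy, the posterior is Gamma(α + Σx, β + Σt) = Gamma(3 + 379, 3 + 44.5) = Gamma(382, 95/2).
Posterior mean = 382/(95/2) = 764/95; prior mean = 3/3 = 1. Difference = 764/95 − 1 = 669/95.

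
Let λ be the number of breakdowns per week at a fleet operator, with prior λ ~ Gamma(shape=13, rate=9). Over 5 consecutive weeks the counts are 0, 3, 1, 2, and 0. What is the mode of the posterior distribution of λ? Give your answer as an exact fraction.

Total count: 0 + 3 + 1 + 2 + 0 = 6.
Total exposure: 5 weeks.
By Gamma–Poisson conjugacy, the posterior is Gamma(α + Σx, β + Σt) = Gamma(13 + 6, 9 + 5) = Gamma(19, 14).
Posterior mode = (α'−1)/β' = 18/14 = 9/7.

9/7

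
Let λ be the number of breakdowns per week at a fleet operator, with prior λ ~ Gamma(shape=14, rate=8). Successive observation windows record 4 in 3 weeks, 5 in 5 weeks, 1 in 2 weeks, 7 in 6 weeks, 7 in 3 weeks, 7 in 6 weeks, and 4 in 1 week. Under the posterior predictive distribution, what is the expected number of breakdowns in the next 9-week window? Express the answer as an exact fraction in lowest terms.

441/34

Total count: 4 + 5 + 1 + 7 + 7 + 7 + 4 = 35.
Total exposure: 3 + 5 + 2 + 6 + 3 + 6 + 1 = 26 weeks.
The Gamma prior is conjugate for the Poisson rate, so λ | data ~ Gamma(14+35, 8+26) = Gamma(49, 34).
Predictive mean over a 9-week window = T·E[λ|data] = 9·49/34 = 441/34.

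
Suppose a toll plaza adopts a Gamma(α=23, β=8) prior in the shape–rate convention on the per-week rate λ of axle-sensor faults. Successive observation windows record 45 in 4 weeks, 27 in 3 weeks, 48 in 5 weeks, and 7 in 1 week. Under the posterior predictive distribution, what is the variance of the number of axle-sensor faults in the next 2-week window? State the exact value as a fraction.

Total count: 45 + 27 + 48 + 7 = 127.
Total exposure: 4 + 3 + 5 + 1 = 13 weeks.
The Gamma prior is conjugate for the Poisson rate, so λ | data ~ Gamma(23+127, 8+13) = Gamma(150, 21).
The posterior predictive for a window of length T is Negative Binomial with variance T·α'·(β'+T)/β'² = 2·150·23/441 = 2300/147.

2300/147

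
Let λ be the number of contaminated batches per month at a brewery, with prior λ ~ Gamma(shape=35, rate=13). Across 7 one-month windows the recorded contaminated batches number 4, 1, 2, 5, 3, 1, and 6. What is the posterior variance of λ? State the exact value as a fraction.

57/400

Total count: 4 + 1 + 2 + 5 + 3 + 1 + 6 = 22.
Total exposure: 7 months.
The Gamma prior is conjugate for the Poisson rate, so λ | data ~ Gamma(35+22, 13+7) = Gamma(57, 20).
Posterior variance = α'/β'² = 57/400.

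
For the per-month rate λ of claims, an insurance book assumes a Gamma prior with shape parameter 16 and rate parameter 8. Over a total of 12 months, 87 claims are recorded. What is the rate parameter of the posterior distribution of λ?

Total count 87 over total exposure 12 months.
The Gamma prior is conjugate for the Poisson rate, so λ | data ~ Gamma(16+87, 8+12) = Gamma(103, 20).

20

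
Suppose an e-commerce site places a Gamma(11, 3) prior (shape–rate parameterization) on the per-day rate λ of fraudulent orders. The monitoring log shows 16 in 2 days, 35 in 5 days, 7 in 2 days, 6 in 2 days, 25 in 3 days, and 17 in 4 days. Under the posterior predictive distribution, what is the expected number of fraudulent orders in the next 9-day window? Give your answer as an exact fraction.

Total count: 16 + 35 + 7 + 6 + 25 + 17 = 106.
Total exposure: 2 + 5 + 2 + 2 + 3 + 4 = 18 days.
Posterior: α' = 11 + 106 = 117, β' = 3 + 18 = 21.
Predictive mean over a 9-day window = T·E[λ|data] = 9·117/21 = 351/7.

351/7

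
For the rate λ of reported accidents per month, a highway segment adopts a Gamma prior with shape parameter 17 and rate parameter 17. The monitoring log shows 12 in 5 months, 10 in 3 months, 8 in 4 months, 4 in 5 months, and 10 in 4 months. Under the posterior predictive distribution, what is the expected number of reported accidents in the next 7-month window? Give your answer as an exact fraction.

427/38

Total count: 12 + 10 + 8 + 4 + 10 = 44.
Total exposure: 5 + 3 + 4 + 5 + 4 = 21 months.
Conjugate update: add total count to the shape and total exposure to the rate, giving Gamma(61, 38).
Predictive mean over a 7-month window = T·E[λ|data] = 7·61/38 = 427/38.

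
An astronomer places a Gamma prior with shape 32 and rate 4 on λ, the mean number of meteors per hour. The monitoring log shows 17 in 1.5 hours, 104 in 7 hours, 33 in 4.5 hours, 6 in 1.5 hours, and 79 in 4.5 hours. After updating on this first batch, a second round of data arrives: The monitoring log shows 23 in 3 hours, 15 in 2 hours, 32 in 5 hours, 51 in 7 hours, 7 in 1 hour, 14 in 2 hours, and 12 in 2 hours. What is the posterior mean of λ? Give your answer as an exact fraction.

85/9

Total count: 17 + 104 + 33 + 6 + 79 = 239.
Total exposure: 1.5 + 7 + 4.5 + 1.5 + 4.5 = 19 hours.
After the first batch: Gamma(32 + 239, 4 + 19) = Gamma(271, 23).
Total count: 23 + 15 + 32 + 51 + 7 + 14 + 12 = 154.
Total exposure: 3 + 2 + 5 + 7 + 1 + 2 + 2 = 22 hours.
After the second batch: Gamma(271 + 154, 23 + 22) = Gamma(425, 45).
Posterior mean = α'/β' = 425/45 = 85/9.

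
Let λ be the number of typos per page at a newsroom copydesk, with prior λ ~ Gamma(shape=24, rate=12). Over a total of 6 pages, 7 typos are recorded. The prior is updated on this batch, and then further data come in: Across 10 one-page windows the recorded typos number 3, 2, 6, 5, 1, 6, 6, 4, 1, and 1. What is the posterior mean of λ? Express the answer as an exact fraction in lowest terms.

Total count 7 over total exposure 6 pages.
After the first batch: Gamma(24 + 7, 12 + 6) = Gamma(31, 18).
Total count: 3 + 2 + 6 + 5 + 1 + 6 + 6 + 4 + 1 + 1 = 35.
Total exposure: 10 pages.
After the second batch: Gamma(31 + 35, 18 + 10) = Gamma(66, 28).
Posterior mean = α'/β' = 66/28 = 33/14.

33/14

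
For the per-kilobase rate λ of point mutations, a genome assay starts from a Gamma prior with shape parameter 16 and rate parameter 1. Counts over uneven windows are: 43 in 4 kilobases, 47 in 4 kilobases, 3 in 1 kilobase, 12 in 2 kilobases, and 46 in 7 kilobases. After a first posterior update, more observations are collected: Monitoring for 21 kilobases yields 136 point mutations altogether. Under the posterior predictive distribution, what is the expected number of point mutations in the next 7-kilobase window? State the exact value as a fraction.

2121/40

Total count: 43 + 47 + 3 + 12 + 46 = 151.
Total exposure: 4 + 4 + 1 + 2 + 7 = 18 kilobases.
After the first batch: Gamma(16 + 151, 1 + 18) = Gamma(167, 19).
Total count 136 over total exposure 21 kilobases.
After the second batch: Gamma(167 + 136, 19 + 21) = Gamma(303, 40).
Predictive mean over a 7-kilobase window = T·E[λ|data] = 7·303/40 = 2121/40.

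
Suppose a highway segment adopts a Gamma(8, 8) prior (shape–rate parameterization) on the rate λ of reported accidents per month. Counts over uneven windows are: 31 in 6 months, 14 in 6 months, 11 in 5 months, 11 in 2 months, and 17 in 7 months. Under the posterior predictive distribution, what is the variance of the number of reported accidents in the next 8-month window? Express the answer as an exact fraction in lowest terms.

Total count: 31 + 14 + 11 + 11 + 17 = 84.
Total exposure: 6 + 6 + 5 + 2 + 7 = 26 months.
Posterior: α' = 8 + 84 = 92, β' = 8 + 26 = 34.
The posterior predictive for a window of length T is Negative Binomial with variance T·α'·(β'+T)/β'² = 8·92·42/1156 = 7728/289.

7728/289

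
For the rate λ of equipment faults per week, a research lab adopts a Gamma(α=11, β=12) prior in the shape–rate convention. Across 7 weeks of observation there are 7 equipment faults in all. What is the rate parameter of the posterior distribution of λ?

Total count 7 over total exposure 7 weeks.
By Gamma–Poisson conjugacy, the posterior is Gamma(α + Σx, β + Σt) = Gamma(11 + 7, 12 + 7) = Gamma(18, 19).

19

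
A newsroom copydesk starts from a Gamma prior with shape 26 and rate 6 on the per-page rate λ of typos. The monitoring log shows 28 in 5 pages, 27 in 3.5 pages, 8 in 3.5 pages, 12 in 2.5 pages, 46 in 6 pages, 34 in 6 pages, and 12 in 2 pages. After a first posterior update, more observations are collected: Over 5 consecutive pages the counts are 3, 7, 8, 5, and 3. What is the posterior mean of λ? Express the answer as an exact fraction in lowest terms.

Total count: 28 + 27 + 8 + 12 + 46 + 34 + 12 = 167.
Total exposure: 5 + 3.5 + 3.5 + 2.5 + 6 + 6 + 2 = 28.5 pages.
After the first batch: Gamma(26 + 167, 6 + 28.5) = Gamma(193, 69/2).
Total count: 3 + 7 + 8 + 5 + 3 = 26.
Total exposure: 5 pages.
After the second batch: Gamma(193 + 26, 69/2 + 5) = Gamma(219, 79/2).
Posterior mean = α'/β' = 219/(79/2) = 438/79.

438/79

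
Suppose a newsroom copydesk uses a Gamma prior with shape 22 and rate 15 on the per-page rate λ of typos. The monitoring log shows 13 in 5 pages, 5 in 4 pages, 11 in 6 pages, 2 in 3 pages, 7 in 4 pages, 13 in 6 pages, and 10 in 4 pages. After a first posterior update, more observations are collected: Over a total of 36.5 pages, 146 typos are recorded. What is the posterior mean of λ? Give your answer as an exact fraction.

Total count: 13 + 5 + 11 + 2 + 7 + 13 + 10 = 61.
Total exposure: 5 + 4 + 6 + 3 + 4 + 6 + 4 = 32 pages.
After the first batch: Gamma(22 + 61, 15 + 32) = Gamma(83, 47).
Total count 146 over total exposure 36.5 pages.
After the second batch: Gamma(83 + 146, 47 + 36.5) = Gamma(229, 167/2).
Posterior mean = α'/β' = 229/(167/2) = 458/167.

458/167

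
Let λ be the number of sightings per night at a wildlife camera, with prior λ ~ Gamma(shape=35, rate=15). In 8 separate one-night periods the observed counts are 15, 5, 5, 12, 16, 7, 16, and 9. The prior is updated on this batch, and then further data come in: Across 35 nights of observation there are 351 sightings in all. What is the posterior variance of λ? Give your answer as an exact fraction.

Total count: 15 + 5 + 5 + 12 + 16 + 7 + 16 + 9 = 85.
Total exposure: 8 nights.
After the first batch: Gamma(35 + 85, 15 + 8) = Gamma(120, 23).
Total count 351 over total exposure 35 nights.
After the second batch: Gamma(120 + 351, 23 + 35) = Gamma(471, 58).
Posterior variance = α'/β'² = 471/3364.

471/3364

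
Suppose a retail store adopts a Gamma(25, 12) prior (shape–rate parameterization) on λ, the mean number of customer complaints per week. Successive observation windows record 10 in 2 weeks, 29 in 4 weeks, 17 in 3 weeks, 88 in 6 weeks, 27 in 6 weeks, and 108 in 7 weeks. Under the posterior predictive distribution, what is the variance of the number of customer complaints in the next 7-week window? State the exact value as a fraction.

6251/100

Total count: 10 + 29 + 17 + 88 + 27 + 108 = 279.
Total exposure: 2 + 4 + 3 + 6 + 6 + 7 = 28 weeks.
By Gamma–Poisson conjugacy, the posterior is Gamma(α + Σx, β + Σt) = Gamma(25 + 279, 12 + 28) = Gamma(304, 40).
The posterior predictive for a window of length T is Negative Binomial with variance T·α'·(β'+T)/β'² = 7·304·47/1600 = 6251/100.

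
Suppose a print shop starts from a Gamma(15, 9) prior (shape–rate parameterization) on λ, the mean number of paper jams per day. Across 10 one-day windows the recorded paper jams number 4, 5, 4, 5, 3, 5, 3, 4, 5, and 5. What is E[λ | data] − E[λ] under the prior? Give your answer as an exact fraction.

Total count: 4 + 5 + 4 + 5 + 3 + 5 + 3 + 4 + 5 + 5 = 43.
Total exposure: 10 days.
Conjugate update: add total count to the shape and total exposure to the rate, giving Gamma(58, 19).
Posterior mean = 58/19 = 58/19; prior mean = 15/9 = 5/3. Difference = 58/19 − 5/3 = 79/57.

79/57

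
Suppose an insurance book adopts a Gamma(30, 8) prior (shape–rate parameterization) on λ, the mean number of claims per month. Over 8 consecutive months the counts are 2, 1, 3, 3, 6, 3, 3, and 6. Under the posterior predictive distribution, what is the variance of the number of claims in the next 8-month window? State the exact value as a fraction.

Total count: 2 + 1 + 3 + 3 + 6 + 3 + 3 + 6 = 27.
Total exposure: 8 months.
By Gamma–Poisson conjugacy, the posterior is Gamma(α + Σx, β + Σt) = Gamma(30 + 27, 8 + 8) = Gamma(57, 16).
The posterior predictive for a window of length T is Negative Binomial with variance T·α'·(β'+T)/β'² = 8·57·24/256 = 171/4.

171/4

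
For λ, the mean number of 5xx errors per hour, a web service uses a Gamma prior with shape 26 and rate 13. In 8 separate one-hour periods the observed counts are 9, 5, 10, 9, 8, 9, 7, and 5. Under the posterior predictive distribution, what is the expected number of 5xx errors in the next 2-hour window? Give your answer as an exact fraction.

Total count: 9 + 5 + 10 + 9 + 8 + 9 + 7 + 5 = 62.
Total exposure: 8 hours.
By Gamma–Poisson conjugacy, the posterior is Gamma(α + Σx, β + Σt) = Gamma(26 + 62, 13 + 8) = Gamma(88, 21).
Predictive mean over a 2-hour window = T·E[λ|data] = 2·88/21 = 176/21.

176/21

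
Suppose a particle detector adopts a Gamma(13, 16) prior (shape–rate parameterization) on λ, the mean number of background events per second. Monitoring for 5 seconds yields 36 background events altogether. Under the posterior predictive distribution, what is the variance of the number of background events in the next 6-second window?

Total count 36 over total exposure 5 seconds.
Posterior: α' = 13 + 36 = 49, β' = 16 + 5 = 21.
The posterior predictive for a window of length T is Negative Binomial with variance T·α'·(β'+T)/β'² = 6·49·27/441 = 18.

18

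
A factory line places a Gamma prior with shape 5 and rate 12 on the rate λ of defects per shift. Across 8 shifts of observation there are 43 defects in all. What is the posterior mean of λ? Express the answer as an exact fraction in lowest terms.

12/5

Total count 43 over total exposure 8 shifts.
Conjugate update: add total count to the shape and total exposure to the rate, giving Gamma(48, 20).
Posterior mean = α'/β' = 48/20 = 12/5.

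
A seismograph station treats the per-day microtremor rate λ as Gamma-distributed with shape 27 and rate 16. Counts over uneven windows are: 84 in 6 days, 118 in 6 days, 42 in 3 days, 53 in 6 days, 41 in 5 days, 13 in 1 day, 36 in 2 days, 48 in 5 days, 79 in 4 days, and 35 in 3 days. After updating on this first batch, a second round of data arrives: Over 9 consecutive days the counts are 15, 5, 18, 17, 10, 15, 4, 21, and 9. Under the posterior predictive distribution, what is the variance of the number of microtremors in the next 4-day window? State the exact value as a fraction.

Total count: 84 + 118 + 42 + 53 + 41 + 13 + 36 + 48 + 79 + 35 = 549.
Total exposure: 6 + 6 + 3 + 6 + 5 + 1 + 2 + 5 + 4 + 3 = 41 days.
After the first batch: Gamma(27 + 549, 16 + 41) = Gamma(576, 57).
Total count: 15 + 5 + 18 + 17 + 10 + 15 + 4 + 21 + 9 = 114.
Total exposure: 9 days.
After the second batch: Gamma(576 + 114, 57 + 9) = Gamma(690, 66).
The posterior predictive for a window of length T is Negative Binomial with variance T·α'·(β'+T)/β'² = 4·690·70/4356 = 16100/363.

16100/363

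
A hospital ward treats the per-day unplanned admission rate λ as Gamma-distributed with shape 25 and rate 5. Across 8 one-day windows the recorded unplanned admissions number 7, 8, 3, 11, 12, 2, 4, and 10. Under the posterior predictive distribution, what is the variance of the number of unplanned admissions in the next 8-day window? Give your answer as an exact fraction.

13776/169

Total count: 7 + 8 + 3 + 11 + 12 + 2 + 4 + 10 = 57.
Total exposure: 8 days.
The Gamma prior is conjugate for the Poisson rate, so λ | data ~ Gamma(25+57, 5+8) = Gamma(82, 13).
The posterior predictive for a window of length T is Negative Binomial with variance T·α'·(β'+T)/β'² = 8·82·21/169 = 13776/169.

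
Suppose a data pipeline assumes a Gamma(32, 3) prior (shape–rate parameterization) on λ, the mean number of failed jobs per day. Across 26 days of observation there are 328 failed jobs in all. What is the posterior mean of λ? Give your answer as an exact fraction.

360/29

Total count 328 over total exposure 26 days.
Conjugate update: add total count to the shape and total exposure to the rate, giving Gamma(360, 29).
Posterior mean = α'/β' = 360/29.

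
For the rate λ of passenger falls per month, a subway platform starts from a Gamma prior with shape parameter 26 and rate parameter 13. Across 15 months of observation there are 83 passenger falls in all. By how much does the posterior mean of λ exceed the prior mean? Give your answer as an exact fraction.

53/28

Total count 83 over total exposure 15 months.
Posterior: α' = 26 + 83 = 109, β' = 13 + 15 = 28.
Posterior mean = 109/28 = 109/28; prior mean = 26/13 = 2. Difference = 109/28 − 2 = 53/28.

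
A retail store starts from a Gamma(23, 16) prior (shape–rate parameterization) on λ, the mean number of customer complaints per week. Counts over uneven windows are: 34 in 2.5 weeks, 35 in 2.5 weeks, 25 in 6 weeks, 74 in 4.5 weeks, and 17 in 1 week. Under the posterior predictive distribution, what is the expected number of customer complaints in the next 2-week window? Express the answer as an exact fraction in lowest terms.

64/5

Total count: 34 + 35 + 25 + 74 + 17 = 185.
Total exposure: 2.5 + 2.5 + 6 + 4.5 + 1 = 16.5 weeks.
Conjugate update: add total count to the shape and total exposure to the rate, giving Gamma(208, 65/2).
Predictive mean over a 2-week window = T·E[λ|data] = 2·208/(65/2) = 64/5.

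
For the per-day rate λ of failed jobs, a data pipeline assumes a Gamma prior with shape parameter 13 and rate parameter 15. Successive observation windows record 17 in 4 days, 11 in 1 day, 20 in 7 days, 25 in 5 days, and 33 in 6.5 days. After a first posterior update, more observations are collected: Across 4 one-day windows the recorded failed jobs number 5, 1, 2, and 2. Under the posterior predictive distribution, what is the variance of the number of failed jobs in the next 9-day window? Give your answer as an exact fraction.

239166/7225

Total count: 17 + 11 + 20 + 25 + 33 = 106.
Total exposure: 4 + 1 + 7 + 5 + 6.5 = 23.5 days.
After the first batch: Gamma(13 + 106, 15 + 23.5) = Gamma(119, 77/2).
Total count: 5 + 1 + 2 + 2 = 10.
Total exposure: 4 days.
After the second batch: Gamma(119 + 10, 77/2 + 4) = Gamma(129, 85/2).
The posterior predictive for a window of length T is Negative Binomial with variance T·α'·(β'+T)/β'² = 9·129·(103/2)/(7225/4) = 239166/7225.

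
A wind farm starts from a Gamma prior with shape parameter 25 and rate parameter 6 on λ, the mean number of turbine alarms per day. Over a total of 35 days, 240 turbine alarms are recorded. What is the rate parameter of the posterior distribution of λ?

Total count 240 over total exposure 35 days.
By Gamma–Poisson conjugacy, the posterior is Gamma(α + Σx, β + Σt) = Gamma(25 + 240, 6 + 35) = Gamma(265, 41).

41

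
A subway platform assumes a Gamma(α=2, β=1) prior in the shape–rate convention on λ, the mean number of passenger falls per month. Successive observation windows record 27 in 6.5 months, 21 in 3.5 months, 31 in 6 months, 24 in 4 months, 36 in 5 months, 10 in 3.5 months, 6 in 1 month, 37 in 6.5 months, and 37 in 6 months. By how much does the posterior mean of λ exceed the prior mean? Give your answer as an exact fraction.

Total count: 27 + 21 + 31 + 24 + 36 + 10 + 6 + 37 + 37 = 229.
Total exposure: 6.5 + 3.5 + 6 + 4 + 5 + 3.5 + 1 + 6.5 + 6 = 42 months.
Conjugate update: add total count to the shape and total exposure to the rate, giving Gamma(231, 43).
Posterior mean = 231/43 = 231/43; prior mean = 2/1 = 2. Difference = 231/43 − 2 = 145/43.

145/43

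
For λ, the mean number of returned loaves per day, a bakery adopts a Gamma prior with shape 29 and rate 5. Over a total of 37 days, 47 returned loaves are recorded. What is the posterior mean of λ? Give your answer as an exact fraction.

38/21

Total count 47 over total exposure 37 days.
The Gamma prior is conjugate for the Poisson rate, so λ | data ~ Gamma(29+47, 5+37) = Gamma(76, 42).
Posterior mean = α'/β' = 76/42 = 38/21.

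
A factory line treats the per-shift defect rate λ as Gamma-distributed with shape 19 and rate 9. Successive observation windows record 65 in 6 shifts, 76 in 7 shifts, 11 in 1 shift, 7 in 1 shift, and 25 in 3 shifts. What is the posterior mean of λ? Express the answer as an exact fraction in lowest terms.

Total count: 65 + 76 + 11 + 7 + 25 = 184.
Total exposure: 6 + 7 + 1 + 1 + 3 = 18 shifts.
Conjugate update: add total count to the shape and total exposure to the rate, giving Gamma(203, 27).
Posterior mean = α'/β' = 203/27.

203/27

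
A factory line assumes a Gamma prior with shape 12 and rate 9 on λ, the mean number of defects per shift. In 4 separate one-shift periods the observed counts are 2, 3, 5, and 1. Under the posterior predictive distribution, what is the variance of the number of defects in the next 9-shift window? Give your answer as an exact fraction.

Total count: 2 + 3 + 5 + 1 = 11.
Total exposure: 4 shifts.
Conjugate update: add total count to the shape and total exposure to the rate, giving Gamma(23, 13).
The posterior predictive for a window of length T is Negative Binomial with variance T·α'·(β'+T)/β'² = 9·23·22/169 = 4554/169.

4554/169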